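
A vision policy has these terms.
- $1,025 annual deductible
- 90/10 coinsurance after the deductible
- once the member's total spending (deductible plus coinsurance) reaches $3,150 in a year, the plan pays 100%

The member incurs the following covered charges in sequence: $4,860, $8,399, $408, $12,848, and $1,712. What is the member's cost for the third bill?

Bill 1, $4,860: $1,025 to deductible, leaving $3,835; coinsurance $3,835 × 10% = $383.50. Member owes $1,408.50 (running OOP $1,408.50).
Bill 2, $8,399: deductible met; 10% of $8,399 = $839.90. Member pays $839.90; OOP now $2,248.40.
Bill 3, $408: deductible already satisfied, so member's share is 10% × $408 = $40.80. Member pays $40.80; OOP now $2,289.20.

$40.80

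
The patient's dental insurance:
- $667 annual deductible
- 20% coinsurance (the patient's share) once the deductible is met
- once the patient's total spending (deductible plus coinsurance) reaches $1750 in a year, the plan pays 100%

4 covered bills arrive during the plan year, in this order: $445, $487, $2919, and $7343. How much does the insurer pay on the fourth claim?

Claim 1 ($445): all of it applies to the deductible. Patient pays $445; OOP now $445. Plan pays $445 − $445 = $0.
Claim 2 ($487): deductible takes $222, $265 remains; 20% of $265 = $53. Cost to patient: $275. OOP to date $720. Insurer: $487 − $275 = $212.
Claim 3 ($2919): deductible already satisfied, so patient's share is 20% × $2919 = $583.80. Cost to patient: $583.80. OOP to date $1303.80. Plan pays $2919 − $583.80 = $2335.20.
Claim 4 ($7343): deductible met; 20% of $7343 = $1468.60. Adding that to $1303.80 gives $2772.40, past the $1750 cap; patient pays only $1750 − $1303.80 = $446.20. Plan pays $7343 − $446.20 = $6896.80.

$6896.80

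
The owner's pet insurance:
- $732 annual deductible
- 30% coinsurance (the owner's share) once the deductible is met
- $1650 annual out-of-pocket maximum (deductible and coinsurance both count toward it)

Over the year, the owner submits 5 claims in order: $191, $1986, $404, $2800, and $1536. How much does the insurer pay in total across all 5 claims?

$5267

Claim 1 — $191: fully absorbed by the deductible. Owner owes $191 (running OOP $191). Insurer: $191 − $191 = $0.
Claim 2 — $1986: $541 to deductible, leaving $1445; owner's 30% is $433.50. Cost to owner: $974.50. OOP to date $1165.50. Insurer: $1986 − $974.50 = $1011.50.
Claim 3 — $404: 30% coinsurance on $404 = $121.20. Owner owes $121.20 (running OOP $1286.70). Insurer: $404 − $121.20 = $282.80.
Claim 4 — $2800: 30% coinsurance on $2800 = $840. Adding that to $1286.70 gives $2126.70, past the $1650 cap; owner pays only $1650 − $1286.70 = $363.30. Insurer: $2800 − $363.30 = $2436.70.
Claim 5 — $1536: 30% coinsurance on $1536 = $460.80. OOP would hit $2110.80 > $1650, so the cap limits the owner to $1650 − $1650 = $0. Insurer: $1536 − $0 = $1536.
Insurer total = bills − owner's total = $6917 − $1650 = $5267.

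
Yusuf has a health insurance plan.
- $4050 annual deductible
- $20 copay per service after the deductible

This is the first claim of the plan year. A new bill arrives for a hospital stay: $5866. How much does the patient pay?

$4070

Deductible not yet touched, so the first $4050 of the bill goes to the deductible.
That leaves $5866 − $4050 = $1816 for the copay.
Copay on this service: $20.
So the patient owes $4050 + $20 = $4070.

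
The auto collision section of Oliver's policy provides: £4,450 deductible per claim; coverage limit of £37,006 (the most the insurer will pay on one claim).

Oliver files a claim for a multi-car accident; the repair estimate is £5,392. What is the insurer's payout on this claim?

Subtract the deductible: £5,392 − £4,450 = £942.
That's under the £37,006 cap, so the insurer reimburses the full £942.

£942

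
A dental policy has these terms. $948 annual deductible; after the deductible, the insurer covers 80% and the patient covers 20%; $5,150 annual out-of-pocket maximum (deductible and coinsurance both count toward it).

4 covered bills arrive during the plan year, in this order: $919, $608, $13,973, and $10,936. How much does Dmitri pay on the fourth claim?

#1 ($919): fully absorbed by the deductible. Patient owes $919 (running OOP $919).
#2 ($608): deductible takes $29, $579 remains; coinsurance $579 × 20% = $115.80. Patient owes $144.80 (running OOP $1,063.80).
#3 ($13,973): deductible met; 20% of $13,973 = $2,794.60. Patient owes $2,794.60 (running OOP $3,858.40).
#4 ($10,936): 20% coinsurance on $10,936 = $2,187.20. Adding that to $3,858.40 gives $6,045.60, past the $5,150 cap; patient pays only $5,150 − $3,858.40 = $1,291.60.

$1,291.60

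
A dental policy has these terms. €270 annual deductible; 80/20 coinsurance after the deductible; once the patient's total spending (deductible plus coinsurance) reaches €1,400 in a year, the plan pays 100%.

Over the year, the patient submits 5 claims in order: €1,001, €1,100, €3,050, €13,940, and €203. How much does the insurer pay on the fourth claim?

Bill 1, €1,001: €270 to deductible, leaving €731; patient's 20% is €146.20. Patient owes €416.20 (running OOP €416.20). Insurer: €1,001 − €416.20 = €584.80.
Bill 2, €1,100: deductible met; 20% of €1,100 = €220. Cost to patient: €220. OOP to date €636.20. Insurer: €1,100 − €220 = €880.
Bill 3, €3,050: deductible already satisfied, so patient's share is 20% × €3,050 = €610. Patient owes €610 (running OOP €1,246.20). Plan pays €3,050 − €610 = €2,440.
Bill 4, €13,940: deductible already satisfied, so patient's share is 20% × €13,940 = €2,788. Adding that to €1,246.20 gives €4,034.20, past the €1,400 cap; patient pays only €1,400 − €1,246.20 = €153.80. Plan pays €13,940 − €153.80 = €13,786.20.

€13,786.20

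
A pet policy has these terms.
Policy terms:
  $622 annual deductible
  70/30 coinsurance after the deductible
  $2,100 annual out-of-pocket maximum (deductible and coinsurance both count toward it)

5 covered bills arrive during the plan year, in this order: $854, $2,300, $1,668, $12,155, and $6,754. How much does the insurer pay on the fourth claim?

Bill 1, $854: $622 finishes the deductible; $232 goes to coinsurance; coinsurance $232 × 30% = $69.60. Owner pays $691.60; OOP now $691.60. Plan pays $854 − $691.60 = $162.40.
Bill 2, $2,300: deductible already satisfied, so owner's share is 30% × $2,300 = $690. Owner pays $690; OOP now $1,381.60. Plan pays $2,300 − $690 = $1,610.
Bill 3, $1,668: 30% coinsurance on $1,668 = $500.40. Owner owes $500.40 (running OOP $1,882). Insurer: $1,668 − $500.40 = $1,167.60.
Bill 4, $12,155: 30% coinsurance on $12,155 = $3,646.50. Adding that to $1,882 gives $5,528.50, past the $2,100 cap; owner pays only $2,100 − $1,882 = $218. Plan pays $12,155 − $218 = $11,937.

$11,937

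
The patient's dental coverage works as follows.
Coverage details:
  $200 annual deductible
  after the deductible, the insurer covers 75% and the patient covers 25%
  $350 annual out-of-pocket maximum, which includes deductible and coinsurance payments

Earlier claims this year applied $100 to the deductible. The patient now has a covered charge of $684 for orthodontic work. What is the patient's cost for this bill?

Remaining deductible: $200 − $100 = $100.
The remaining $584 (= $684 − $100) moves to coinsurance.
Coinsurance: $584 × 25% = $146.
So the patient owes $100 + $146 = $246 before any cap.
Year-to-date out-of-pocket becomes $100 + $246 = $346, still under the $350 maximum, so no cap applies.

$246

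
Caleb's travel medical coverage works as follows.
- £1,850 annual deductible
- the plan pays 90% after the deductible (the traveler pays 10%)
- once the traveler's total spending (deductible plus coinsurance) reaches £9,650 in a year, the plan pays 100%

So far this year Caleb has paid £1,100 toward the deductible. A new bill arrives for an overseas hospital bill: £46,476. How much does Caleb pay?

£5,322.60

Remaining deductible: £1,850 − £1,100 = £750.
The remaining £45,726 (= £46,476 − £750) moves to coinsurance.
10% of £45,726 = £4,572.60 falls to the traveler.
So the traveler owes £750 + £4,572.60 = £5,322.60 before any cap.
Year-to-date out-of-pocket becomes £1,100 + £5,322.60 = £6,422.60, still under the £9,650 maximum, so no cap applies.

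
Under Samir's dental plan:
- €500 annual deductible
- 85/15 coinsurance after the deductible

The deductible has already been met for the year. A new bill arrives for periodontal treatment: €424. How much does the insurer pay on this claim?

€360.40

The deductible is already satisfied, so the full bill goes to coinsurance.
15% of €424 = €63.60 falls to the patient.
The plan picks up €424 − €63.60 = €360.40.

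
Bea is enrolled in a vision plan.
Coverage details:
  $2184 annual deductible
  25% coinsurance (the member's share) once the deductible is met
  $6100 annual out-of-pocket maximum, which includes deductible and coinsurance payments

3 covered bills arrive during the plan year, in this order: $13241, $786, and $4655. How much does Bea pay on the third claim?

$955.25

#1 ($13241): $2184 to deductible, leaving $11057; 25% of $11057 = $2764.25. Cost to member: $4948.25. OOP to date $4948.25.
#2 ($786): 25% coinsurance on $786 = $196.50. Cost to member: $196.50. OOP to date $5144.75.
#3 ($4655): 25% coinsurance on $4655 = $1163.75. That would push OOP to $6308.50, over the $6100 cap, so member pays $6100 − $5144.75 = $955.25.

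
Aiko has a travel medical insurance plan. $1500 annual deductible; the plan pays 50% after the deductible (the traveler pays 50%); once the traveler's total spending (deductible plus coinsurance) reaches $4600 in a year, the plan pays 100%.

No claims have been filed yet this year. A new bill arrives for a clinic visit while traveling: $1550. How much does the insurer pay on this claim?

$25

Nothing has been paid toward the $1500 deductible, so the first $1500 of this charge is applied there.
The remaining $50 (= $1550 − $1500) moves to coinsurance.
Coinsurance: $50 × 50% = $25.
Traveler responsibility before any cap: $1500 + $25 = $1525.
Year-to-date out-of-pocket becomes $0 + $1525 = $1525, still under the $4600 maximum, so no cap applies.
The insurer covers the remainder: $1550 − $1525 = $25.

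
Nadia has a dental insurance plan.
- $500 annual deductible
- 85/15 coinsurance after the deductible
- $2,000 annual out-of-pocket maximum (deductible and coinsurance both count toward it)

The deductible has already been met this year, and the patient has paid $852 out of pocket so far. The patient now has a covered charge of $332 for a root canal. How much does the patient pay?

$49.80

With the deductible met, the entire $332 is subject to coinsurance.
Patient's 15% share of $332 is $49.80.
Cumulative spending $852 + $49.80 = $901.80 stays under the $2,000 maximum.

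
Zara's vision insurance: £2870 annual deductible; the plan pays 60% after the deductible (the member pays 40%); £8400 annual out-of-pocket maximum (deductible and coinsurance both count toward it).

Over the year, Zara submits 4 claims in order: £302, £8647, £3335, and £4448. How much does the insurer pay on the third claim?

Claim 1 (£302): entire amount goes to the deductible. Cost to member: £302. OOP to date £302. Insurer: £302 − £302 = £0.
Claim 2 (£8647): deductible takes £2568, £6079 remains; member's 40% is £2431.60. Member owes £4999.60 (running OOP £5301.60). Insurer: £8647 − £4999.60 = £3647.40.
Claim 3 (£3335): 40% coinsurance on £3335 = £1334. Cost to member: £1334. OOP to date £6635.60. Insurer: £3335 − £1334 = £2001.

£2001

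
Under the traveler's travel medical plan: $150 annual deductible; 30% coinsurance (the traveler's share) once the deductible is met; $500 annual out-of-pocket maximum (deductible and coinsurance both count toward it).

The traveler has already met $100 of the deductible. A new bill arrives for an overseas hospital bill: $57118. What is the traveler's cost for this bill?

$400

Remaining deductible: $150 − $100 = $50.
After the $50 deductible portion, $57118 − $50 = $57068 is subject to coinsurance.
30% of $57068 = $17120.40 falls to the traveler.
Traveler responsibility before any cap: $50 + $17120.40 = $17170.40.
Adding $17170.40 to the $100 already spent would give $17270.40, which exceeds the $500 cap; the traveler pays just $500 − $100 = $400.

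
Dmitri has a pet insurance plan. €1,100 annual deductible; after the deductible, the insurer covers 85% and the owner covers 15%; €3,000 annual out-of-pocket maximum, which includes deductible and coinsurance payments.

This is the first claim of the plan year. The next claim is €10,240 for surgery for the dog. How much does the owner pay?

Deductible not yet touched, so the first €1,100 of the bill goes to the deductible.
After the €1,100 deductible portion, €10,240 − €1,100 = €9,140 is subject to coinsurance.
Owner's 15% share of €9,140 is €1,371.
So the owner owes €1,100 + €1,371 = €2,471 before any cap.
Total out-of-pocket so far would be €0 + €2,471 = €2,471, below the €3,000 cap — no reduction.

€2,471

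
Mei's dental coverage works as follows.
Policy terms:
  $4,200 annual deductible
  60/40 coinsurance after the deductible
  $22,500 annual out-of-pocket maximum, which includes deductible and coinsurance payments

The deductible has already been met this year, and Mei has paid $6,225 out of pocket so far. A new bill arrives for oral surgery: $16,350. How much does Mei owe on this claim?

$6,540

The deductible is already satisfied, so the full bill goes to coinsurance.
Patient's 40% share of $16,350 is $6,540.
Cumulative spending $6,225 + $6,540 = $12,765 stays under the $22,500 maximum.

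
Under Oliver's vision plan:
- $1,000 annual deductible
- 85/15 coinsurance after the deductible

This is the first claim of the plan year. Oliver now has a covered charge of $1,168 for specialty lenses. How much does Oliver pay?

Nothing has been paid toward the $1,000 deductible, so the first $1,000 of this charge is applied there.
That leaves $1,168 − $1,000 = $168 for coinsurance.
15% of $168 = $25.20 falls to the member.
That puts the member's cost at $1,000 + $25.20 = $1,025.20.

$1,025.20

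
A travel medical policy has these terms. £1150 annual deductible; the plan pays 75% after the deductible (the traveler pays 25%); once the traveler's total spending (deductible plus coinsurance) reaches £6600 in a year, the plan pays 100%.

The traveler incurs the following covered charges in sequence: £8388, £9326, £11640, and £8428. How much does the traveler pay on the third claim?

Claim 1 — £8388: £1150 to deductible, leaving £7238; coinsurance £7238 × 25% = £1809.50. Traveler owes £2959.50 (running OOP £2959.50).
Claim 2 — £9326: deductible met; 25% of £9326 = £2331.50. Traveler pays £2331.50; OOP now £5291.
Claim 3 — £11640: deductible met; 25% of £11640 = £2910. That would push OOP to £8201, over the £6600 cap, so traveler pays £6600 − £5291 = £1309.

£1309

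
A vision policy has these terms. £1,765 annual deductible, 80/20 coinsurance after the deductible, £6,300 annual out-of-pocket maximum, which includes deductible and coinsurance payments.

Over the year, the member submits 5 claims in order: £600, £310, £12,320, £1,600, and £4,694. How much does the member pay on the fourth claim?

Bill 1, £600: all of it applies to the deductible. Cost to member: £600. OOP to date £600.
Bill 2, £310: entire amount goes to the deductible. Member pays £310; OOP now £910.
Bill 3, £12,320: deductible takes £855, £11,465 remains; coinsurance £11,465 × 20% = £2,293. Member owes £3,148 (running OOP £4,058).
Bill 4, £1,600: deductible already satisfied, so member's share is 20% × £1,600 = £320. Member pays £320; OOP now £4,378.

£320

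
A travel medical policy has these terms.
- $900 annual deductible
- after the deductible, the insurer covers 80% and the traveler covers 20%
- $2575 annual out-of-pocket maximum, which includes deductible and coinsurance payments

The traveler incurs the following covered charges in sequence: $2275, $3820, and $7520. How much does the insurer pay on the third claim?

Claim 1 — $2275: $900 finishes the deductible; $1375 goes to coinsurance; coinsurance $1375 × 20% = $275. Traveler pays $1175; OOP now $1175. Insurer: $2275 − $1175 = $1100.
Claim 2 — $3820: deductible already satisfied, so traveler's share is 20% × $3820 = $764. Traveler pays $764; OOP now $1939. Insurer: $3820 − $764 = $3056.
Claim 3 — $7520: deductible met; 20% of $7520 = $1504. That would push OOP to $3443, over the $2575 cap, so traveler pays $2575 − $1939 = $636. Insurer: $7520 − $636 = $6884.

$6884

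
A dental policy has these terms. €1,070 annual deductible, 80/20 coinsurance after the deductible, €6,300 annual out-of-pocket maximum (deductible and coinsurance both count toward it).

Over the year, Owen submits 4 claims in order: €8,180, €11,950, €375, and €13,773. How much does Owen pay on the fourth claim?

€1,343

#1 (€8,180): €1,070 finishes the deductible; €7,110 goes to coinsurance; patient's 20% is €1,422. Patient owes €2,492 (running OOP €2,492).
#2 (€11,950): 20% coinsurance on €11,950 = €2,390. Patient pays €2,390; OOP now €4,882.
#3 (€375): deductible met; 20% of €375 = €75. Patient pays €75; OOP now €4,957.
#4 (€13,773): deductible met; 20% of €13,773 = €2,754.60. Adding that to €4,957 gives €7,711.60, past the €6,300 cap; patient pays only €6,300 − €4,957 = €1,343.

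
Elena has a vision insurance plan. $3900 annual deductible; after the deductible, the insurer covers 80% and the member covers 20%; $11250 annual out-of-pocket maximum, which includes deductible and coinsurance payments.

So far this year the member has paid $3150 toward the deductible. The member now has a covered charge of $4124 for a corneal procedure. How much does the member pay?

$3150 of the $3900 deductible is already met, leaving $750.
That leaves $4124 − $750 = $3374 for coinsurance.
20% of $3374 = $674.80 falls to the member.
Member responsibility before any cap: $750 + $674.80 = $1424.80.
Cumulative spending $3150 + $1424.80 = $4574.80 stays under the $11250 maximum.

$1424.80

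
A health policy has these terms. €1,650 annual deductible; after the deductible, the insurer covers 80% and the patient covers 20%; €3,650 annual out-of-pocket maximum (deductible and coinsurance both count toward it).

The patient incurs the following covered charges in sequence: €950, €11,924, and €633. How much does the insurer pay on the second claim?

Claim 1 — €950: entire amount goes to the deductible. Patient owes €950 (running OOP €950). Plan pays €950 − €950 = €0.
Claim 2 — €11,924: €700 to deductible, leaving €11,224; patient's 20% is €2,244.80. Deductible plus coinsurance: €700 + €2,244.80 = €2,944.80. That would push OOP to €3,894.80, over the €3,650 cap, so patient pays €3,650 − €950 = €2,700. Insurer: €11,924 − €2,700 = €9,224.

€9,224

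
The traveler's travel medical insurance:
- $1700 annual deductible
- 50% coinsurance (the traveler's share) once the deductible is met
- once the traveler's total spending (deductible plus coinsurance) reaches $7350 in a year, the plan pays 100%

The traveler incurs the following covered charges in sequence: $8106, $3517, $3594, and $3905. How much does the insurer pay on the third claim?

$2905.50

Bill 1, $8106: deductible takes $1700, $6406 remains; coinsurance $6406 × 50% = $3203. Traveler owes $4903 (running OOP $4903). Insurer: $8106 − $4903 = $3203.
Bill 2, $3517: 50% coinsurance on $3517 = $1758.50. Traveler owes $1758.50 (running OOP $6661.50). Plan pays $3517 − $1758.50 = $1758.50.
Bill 3, $3594: deductible met; 50% of $3594 = $1797. That would push OOP to $8458.50, over the $7350 cap, so traveler pays $7350 − $6661.50 = $688.50. Plan pays $3594 − $688.50 = $2905.50.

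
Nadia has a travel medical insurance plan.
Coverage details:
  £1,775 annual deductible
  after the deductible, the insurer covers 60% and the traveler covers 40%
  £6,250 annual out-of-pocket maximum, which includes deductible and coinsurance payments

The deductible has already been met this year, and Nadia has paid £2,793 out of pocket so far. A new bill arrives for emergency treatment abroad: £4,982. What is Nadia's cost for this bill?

£1,992.80

With the deductible met, the entire £4,982 is subject to coinsurance.
Traveler's 40% share of £4,982 is £1,992.80.
Year-to-date out-of-pocket becomes £2,793 + £1,992.80 = £4,785.80, still under the £6,250 maximum, so no cap applies.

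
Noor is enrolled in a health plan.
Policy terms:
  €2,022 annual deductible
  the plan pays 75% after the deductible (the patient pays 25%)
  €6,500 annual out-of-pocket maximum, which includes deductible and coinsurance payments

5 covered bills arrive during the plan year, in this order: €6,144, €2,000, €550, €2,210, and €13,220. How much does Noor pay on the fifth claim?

€2,257.50

Bill 1, €6,144: €2,022 to deductible, leaving €4,122; 25% of €4,122 = €1,030.50. Patient pays €3,052.50; OOP now €3,052.50.
Bill 2, €2,000: deductible met; 25% of €2,000 = €500. Patient owes €500 (running OOP €3,552.50).
Bill 3, €550: deductible met; 25% of €550 = €137.50. Patient pays €137.50; OOP now €3,690.
Bill 4, €2,210: deductible already satisfied, so patient's share is 25% × €2,210 = €552.50. Cost to patient: €552.50. OOP to date €4,242.50.
Bill 5, €13,220: deductible already satisfied, so patient's share is 25% × €13,220 = €3,305. That would push OOP to €7,547.50, over the €6,500 cap, so patient pays €6,500 − €4,242.50 = €2,257.50.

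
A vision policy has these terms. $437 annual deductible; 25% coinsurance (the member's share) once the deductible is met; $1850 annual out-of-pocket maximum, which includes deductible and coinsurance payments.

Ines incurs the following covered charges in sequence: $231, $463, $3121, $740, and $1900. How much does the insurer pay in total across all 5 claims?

$4605

Claim 1 ($231): fully absorbed by the deductible. Member owes $231 (running OOP $231). Insurer: $231 − $231 = $0.
Claim 2 ($463): $206 to deductible, leaving $257; 25% of $257 = $64.25. Member pays $270.25; OOP now $501.25. Insurer: $463 − $270.25 = $192.75.
Claim 3 ($3121): deductible already satisfied, so member's share is 25% × $3121 = $780.25. Member owes $780.25 (running OOP $1281.50). Insurer: $3121 − $780.25 = $2340.75.
Claim 4 ($740): 25% coinsurance on $740 = $185. Cost to member: $185. OOP to date $1466.50. Insurer: $740 − $185 = $555.
Claim 5 ($1900): 25% coinsurance on $1900 = $475. OOP would hit $1941.50 > $1850, so the cap limits the member to $1850 − $1466.50 = $383.50. Insurer: $1900 − $383.50 = $1516.50.
Insurer total = bills − member's total = $6455 − $1850 = $4605.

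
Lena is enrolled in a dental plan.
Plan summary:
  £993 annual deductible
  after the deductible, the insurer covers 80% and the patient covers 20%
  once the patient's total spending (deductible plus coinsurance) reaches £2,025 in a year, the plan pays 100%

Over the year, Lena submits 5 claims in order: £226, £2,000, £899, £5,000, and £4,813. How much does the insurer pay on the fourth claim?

Bill 1, £226: entire amount goes to the deductible. Patient pays £226; OOP now £226. Insurer: £226 − £226 = £0.
Bill 2, £2,000: £767 to deductible, leaving £1,233; 20% of £1,233 = £246.60. Patient pays £1,013.60; OOP now £1,239.60. Plan pays £2,000 − £1,013.60 = £986.40.
Bill 3, £899: deductible already satisfied, so patient's share is 20% × £899 = £179.80. Patient owes £179.80 (running OOP £1,419.40). Plan pays £899 − £179.80 = £719.20.
Bill 4, £5,000: deductible already satisfied, so patient's share is 20% × £5,000 = £1,000. Adding that to £1,419.40 gives £2,419.40, past the £2,025 cap; patient pays only £2,025 − £1,419.40 = £605.60. Insurer: £5,000 − £605.60 = £4,394.40.

£4,394.40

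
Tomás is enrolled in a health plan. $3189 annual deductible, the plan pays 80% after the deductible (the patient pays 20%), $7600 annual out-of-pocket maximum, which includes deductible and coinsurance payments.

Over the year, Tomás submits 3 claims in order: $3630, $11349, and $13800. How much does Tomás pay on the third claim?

Bill 1, $3630: deductible takes $3189, $441 remains; coinsurance $441 × 20% = $88.20. Patient owes $3277.20 (running OOP $3277.20).
Bill 2, $11349: deductible met; 20% of $11349 = $2269.80. Cost to patient: $2269.80. OOP to date $5547.
Bill 3, $13800: deductible already satisfied, so patient's share is 20% × $13800 = $2760. Adding that to $5547 gives $8307, past the $7600 cap; patient pays only $7600 − $5547 = $2053.

$2053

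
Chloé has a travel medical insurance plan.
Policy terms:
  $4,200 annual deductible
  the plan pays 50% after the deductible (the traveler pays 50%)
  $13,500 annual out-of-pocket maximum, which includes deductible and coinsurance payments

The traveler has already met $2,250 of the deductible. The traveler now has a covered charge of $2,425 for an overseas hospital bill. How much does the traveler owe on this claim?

$2,187.50

$2,250 of the $4,200 deductible is already met, leaving $1,950.
After the $1,950 deductible portion, $2,425 − $1,950 = $475 is subject to coinsurance.
Traveler's 50% share of $475 is $237.50.
Traveler responsibility before any cap: $1,950 + $237.50 = $2,187.50.
Total out-of-pocket so far would be $2,250 + $2,187.50 = $4,437.50, below the $13,500 cap — no reduction.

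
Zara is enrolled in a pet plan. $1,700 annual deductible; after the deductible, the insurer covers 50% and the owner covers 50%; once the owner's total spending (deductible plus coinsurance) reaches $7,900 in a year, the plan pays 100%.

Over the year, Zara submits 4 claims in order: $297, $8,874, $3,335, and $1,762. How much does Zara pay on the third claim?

#1 ($297): fully absorbed by the deductible. Owner owes $297 (running OOP $297).
#2 ($8,874): deductible takes $1,403, $7,471 remains; 50% of $7,471 = $3,735.50. Owner pays $5,138.50; OOP now $5,435.50.
#3 ($3,335): deductible met; 50% of $3,335 = $1,667.50. Owner pays $1,667.50; OOP now $7,103.

$1,667.50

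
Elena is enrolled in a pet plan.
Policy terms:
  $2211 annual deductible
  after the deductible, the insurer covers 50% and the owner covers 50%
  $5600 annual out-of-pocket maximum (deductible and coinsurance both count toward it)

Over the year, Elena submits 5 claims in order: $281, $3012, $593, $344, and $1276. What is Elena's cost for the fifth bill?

Claim 1 ($281): all of it applies to the deductible. Owner owes $281 (running OOP $281).
Claim 2 ($3012): $1930 to deductible, leaving $1082; coinsurance $1082 × 50% = $541. Cost to owner: $2471. OOP to date $2752.
Claim 3 ($593): 50% coinsurance on $593 = $296.50. Owner pays $296.50; OOP now $3048.50.
Claim 4 ($344): deductible met; 50% of $344 = $172. Owner pays $172; OOP now $3220.50.
Claim 5 ($1276): deductible already satisfied, so owner's share is 50% × $1276 = $638. Owner owes $638 (running OOP $3858.50).

$638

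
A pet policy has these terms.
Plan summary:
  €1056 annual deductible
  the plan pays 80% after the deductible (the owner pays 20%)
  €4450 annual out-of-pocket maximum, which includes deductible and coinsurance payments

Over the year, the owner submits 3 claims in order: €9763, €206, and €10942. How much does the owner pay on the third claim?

€1611.40

#1 (€9763): €1056 finishes the deductible; €8707 goes to coinsurance; owner's 20% is €1741.40. Owner pays €2797.40; OOP now €2797.40.
#2 (€206): deductible met; 20% of €206 = €41.20. Owner pays €41.20; OOP now €2838.60.
#3 (€10942): 20% coinsurance on €10942 = €2188.40. OOP would hit €5027 > €4450, so the cap limits the owner to €4450 − €2838.60 = €1611.40.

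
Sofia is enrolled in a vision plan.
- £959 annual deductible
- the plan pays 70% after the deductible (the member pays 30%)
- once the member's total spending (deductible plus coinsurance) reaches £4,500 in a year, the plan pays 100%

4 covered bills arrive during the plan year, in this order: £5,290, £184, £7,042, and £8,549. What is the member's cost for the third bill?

£2,112.60

Claim 1 (£5,290): deductible takes £959, £4,331 remains; 30% of £4,331 = £1,299.30. Cost to member: £2,258.30. OOP to date £2,258.30.
Claim 2 (£184): deductible already satisfied, so member's share is 30% × £184 = £55.20. Member pays £55.20; OOP now £2,313.50.
Claim 3 (£7,042): deductible already satisfied, so member's share is 30% × £7,042 = £2,112.60. Member pays £2,112.60; OOP now £4,426.10.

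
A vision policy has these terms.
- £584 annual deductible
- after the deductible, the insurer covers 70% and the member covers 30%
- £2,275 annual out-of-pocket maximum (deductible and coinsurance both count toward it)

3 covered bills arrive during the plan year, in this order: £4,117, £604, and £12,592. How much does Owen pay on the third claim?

Bill 1, £4,117: £584 finishes the deductible; £3,533 goes to coinsurance; coinsurance £3,533 × 30% = £1,059.90. Member owes £1,643.90 (running OOP £1,643.90).
Bill 2, £604: deductible already satisfied, so member's share is 30% × £604 = £181.20. Cost to member: £181.20. OOP to date £1,825.10.
Bill 3, £12,592: deductible already satisfied, so member's share is 30% × £12,592 = £3,777.60. That would push OOP to £5,602.70, over the £2,275 cap, so member pays £2,275 − £1,825.10 = £449.90.

£449.90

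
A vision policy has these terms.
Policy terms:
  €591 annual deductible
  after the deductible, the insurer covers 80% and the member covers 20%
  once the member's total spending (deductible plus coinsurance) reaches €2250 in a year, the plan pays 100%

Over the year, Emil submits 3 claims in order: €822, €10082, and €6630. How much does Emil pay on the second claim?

Claim 1 (€822): deductible takes €591, €231 remains; member's 20% is €46.20. Member pays €637.20; OOP now €637.20.
Claim 2 (€10082): deductible already satisfied, so member's share is 20% × €10082 = €2016.40. Adding that to €637.20 gives €2653.60, past the €2250 cap; member pays only €2250 − €637.20 = €1612.80.

€1612.80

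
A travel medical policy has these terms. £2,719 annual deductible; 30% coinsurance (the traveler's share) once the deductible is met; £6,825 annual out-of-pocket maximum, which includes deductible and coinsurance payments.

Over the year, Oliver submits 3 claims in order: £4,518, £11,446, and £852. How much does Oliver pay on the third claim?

Bill 1, £4,518: deductible takes £2,719, £1,799 remains; coinsurance £1,799 × 30% = £539.70. Traveler owes £3,258.70 (running OOP £3,258.70).
Bill 2, £11,446: deductible met; 30% of £11,446 = £3,433.80. Cost to traveler: £3,433.80. OOP to date £6,692.50.
Bill 3, £852: deductible met; 30% of £852 = £255.60. OOP would hit £6,948.10 > £6,825, so the cap limits the traveler to £6,825 − £6,692.50 = £132.50.

£132.50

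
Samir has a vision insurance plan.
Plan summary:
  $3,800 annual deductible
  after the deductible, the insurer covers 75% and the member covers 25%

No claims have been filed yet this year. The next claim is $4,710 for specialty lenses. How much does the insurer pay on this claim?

$682.50

The full $3,800 deductible is still open; $3,800 of this bill applies to it.
That leaves $4,710 − $3,800 = $910 for coinsurance.
25% of $910 = $227.50 falls to the member.
Member responsibility: $3,800 + $227.50 = $4,027.50.
The insurer covers the remainder: $4,710 − $4,027.50 = $682.50.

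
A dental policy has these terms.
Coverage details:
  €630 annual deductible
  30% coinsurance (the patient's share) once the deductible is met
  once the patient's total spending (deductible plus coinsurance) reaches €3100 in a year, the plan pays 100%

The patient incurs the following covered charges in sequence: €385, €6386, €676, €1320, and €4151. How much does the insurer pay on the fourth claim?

€924

Claim 1 — €385: entire amount goes to the deductible. Patient owes €385 (running OOP €385). Plan pays €385 − €385 = €0.
Claim 2 — €6386: €245 finishes the deductible; €6141 goes to coinsurance; coinsurance €6141 × 30% = €1842.30. Patient owes €2087.30 (running OOP €2472.30). Plan pays €6386 − €2087.30 = €4298.70.
Claim 3 — €676: deductible already satisfied, so patient's share is 30% × €676 = €202.80. Cost to patient: €202.80. OOP to date €2675.10. Insurer: €676 − €202.80 = €473.20.
Claim 4 — €1320: deductible met; 30% of €1320 = €396. Patient owes €396 (running OOP €3071.10). Insurer: €1320 − €396 = €924.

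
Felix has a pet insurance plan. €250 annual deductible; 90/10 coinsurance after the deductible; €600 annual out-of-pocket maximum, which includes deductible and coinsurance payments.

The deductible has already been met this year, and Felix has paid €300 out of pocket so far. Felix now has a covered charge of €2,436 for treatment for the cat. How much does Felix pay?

With the deductible met, the entire €2,436 is subject to coinsurance.
Coinsurance: €2,436 × 10% = €243.60.
Total out-of-pocket so far would be €300 + €243.60 = €543.60, below the €600 cap — no reduction.

€243.60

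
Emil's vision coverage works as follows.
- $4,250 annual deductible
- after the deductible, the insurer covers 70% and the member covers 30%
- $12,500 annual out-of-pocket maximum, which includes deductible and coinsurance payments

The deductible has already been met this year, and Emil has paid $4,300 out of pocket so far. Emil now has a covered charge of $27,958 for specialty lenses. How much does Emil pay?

$8,200

The deductible is already satisfied, so the full bill goes to coinsurance.
30% of $27,958 = $8,387.40 falls to the member.
Adding $8,387.40 to the $4,300 already spent would give $12,687.40, which exceeds the $12,500 cap; the member pays just $12,500 − $4,300 = $8,200.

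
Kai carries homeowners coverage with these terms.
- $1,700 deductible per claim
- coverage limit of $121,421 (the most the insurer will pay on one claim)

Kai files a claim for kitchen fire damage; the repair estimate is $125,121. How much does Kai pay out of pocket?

After the deductible, $125,121 − $1,700 = $123,421 remains.
$123,421 exceeds the $121,421 limit, so the insurer pays the limit: $121,421.
Homeowner's share is the uncovered remainder: $125,121 − $121,421 = $3,700.

$3,700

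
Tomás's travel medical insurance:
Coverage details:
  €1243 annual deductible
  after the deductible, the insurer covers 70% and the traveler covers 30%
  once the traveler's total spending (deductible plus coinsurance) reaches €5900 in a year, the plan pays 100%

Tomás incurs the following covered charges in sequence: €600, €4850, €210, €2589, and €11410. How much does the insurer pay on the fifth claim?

€8854.80

#1 (€600): all of it applies to the deductible. Cost to traveler: €600. OOP to date €600. Plan pays €600 − €600 = €0.
#2 (€4850): €643 finishes the deductible; €4207 goes to coinsurance; 30% of €4207 = €1262.10. Traveler owes €1905.10 (running OOP €2505.10). Insurer: €4850 − €1905.10 = €2944.90.
#3 (€210): deductible already satisfied, so traveler's share is 30% × €210 = €63. Cost to traveler: €63. OOP to date €2568.10. Plan pays €210 − €63 = €147.
#4 (€2589): 30% coinsurance on €2589 = €776.70. Traveler owes €776.70 (running OOP €3344.80). Plan pays €2589 − €776.70 = €1812.30.
#5 (€11410): deductible met; 30% of €11410 = €3423. Adding that to €3344.80 gives €6767.80, past the €5900 cap; traveler pays only €5900 − €3344.80 = €2555.20. Insurer: €11410 − €2555.20 = €8854.80.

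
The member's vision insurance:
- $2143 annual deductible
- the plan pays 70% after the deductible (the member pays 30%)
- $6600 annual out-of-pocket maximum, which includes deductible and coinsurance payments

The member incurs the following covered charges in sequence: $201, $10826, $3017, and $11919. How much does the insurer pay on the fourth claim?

Bill 1, $201: entire amount goes to the deductible. Member pays $201; OOP now $201. Plan pays $201 − $201 = $0.
Bill 2, $10826: $1942 finishes the deductible; $8884 goes to coinsurance; coinsurance $8884 × 30% = $2665.20. Member pays $4607.20; OOP now $4808.20. Insurer: $10826 − $4607.20 = $6218.80.
Bill 3, $3017: deductible already satisfied, so member's share is 30% × $3017 = $905.10. Member pays $905.10; OOP now $5713.30. Plan pays $3017 − $905.10 = $2111.90.
Bill 4, $11919: 30% coinsurance on $11919 = $3575.70. That would push OOP to $9289, over the $6600 cap, so member pays $6600 − $5713.30 = $886.70. Insurer: $11919 − $886.70 = $11032.30.

$11032.30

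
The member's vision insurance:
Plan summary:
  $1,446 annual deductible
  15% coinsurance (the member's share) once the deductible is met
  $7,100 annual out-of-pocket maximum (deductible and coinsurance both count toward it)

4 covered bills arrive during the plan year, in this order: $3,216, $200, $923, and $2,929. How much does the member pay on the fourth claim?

$439.35

#1 ($3,216): deductible takes $1,446, $1,770 remains; member's 15% is $265.50. Member owes $1,711.50 (running OOP $1,711.50).
#2 ($200): deductible already satisfied, so member's share is 15% × $200 = $30. Cost to member: $30. OOP to date $1,741.50.
#3 ($923): 15% coinsurance on $923 = $138.45. Member owes $138.45 (running OOP $1,879.95).
#4 ($2,929): deductible already satisfied, so member's share is 15% × $2,929 = $439.35. Member owes $439.35 (running OOP $2,319.30).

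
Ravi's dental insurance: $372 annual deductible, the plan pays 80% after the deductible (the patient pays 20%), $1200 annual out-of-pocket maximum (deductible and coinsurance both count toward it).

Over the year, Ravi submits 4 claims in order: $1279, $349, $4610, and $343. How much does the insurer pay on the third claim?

$4033.20

Bill 1, $1279: $372 finishes the deductible; $907 goes to coinsurance; coinsurance $907 × 20% = $181.40. Cost to patient: $553.40. OOP to date $553.40. Insurer: $1279 − $553.40 = $725.60.
Bill 2, $349: deductible already satisfied, so patient's share is 20% × $349 = $69.80. Patient pays $69.80; OOP now $623.20. Plan pays $349 − $69.80 = $279.20.
Bill 3, $4610: 20% coinsurance on $4610 = $922. That would push OOP to $1545.20, over the $1200 cap, so patient pays $1200 − $623.20 = $576.80. Insurer: $4610 − $576.80 = $4033.20.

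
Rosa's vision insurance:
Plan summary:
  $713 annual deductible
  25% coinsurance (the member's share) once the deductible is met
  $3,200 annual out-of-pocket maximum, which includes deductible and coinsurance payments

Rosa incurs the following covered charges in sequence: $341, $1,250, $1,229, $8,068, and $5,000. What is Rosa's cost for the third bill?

$307.25

#1 ($341): entire amount goes to the deductible. Cost to member: $341. OOP to date $341.
#2 ($1,250): deductible takes $372, $878 remains; member's 25% is $219.50. Member owes $591.50 (running OOP $932.50).
#3 ($1,229): 25% coinsurance on $1,229 = $307.25. Member owes $307.25 (running OOP $1,239.75).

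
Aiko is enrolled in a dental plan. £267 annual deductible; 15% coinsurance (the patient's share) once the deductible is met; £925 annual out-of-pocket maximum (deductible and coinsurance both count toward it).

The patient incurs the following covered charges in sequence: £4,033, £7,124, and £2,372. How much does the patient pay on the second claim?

#1 (£4,033): deductible takes £267, £3,766 remains; coinsurance £3,766 × 15% = £564.90. Patient pays £831.90; OOP now £831.90.
#2 (£7,124): deductible met; 15% of £7,124 = £1,068.60. OOP would hit £1,900.50 > £925, so the cap limits the patient to £925 − £831.90 = £93.10.

£93.10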